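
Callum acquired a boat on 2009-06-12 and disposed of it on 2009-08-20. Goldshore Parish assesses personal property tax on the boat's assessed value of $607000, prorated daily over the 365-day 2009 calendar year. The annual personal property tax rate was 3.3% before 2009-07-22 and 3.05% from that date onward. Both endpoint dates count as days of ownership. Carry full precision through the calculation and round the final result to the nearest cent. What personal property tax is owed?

$3716.84

2009-06-12 to 2009-07-21: 40 days at 3.3% → $607000 × 3.3% × 40/365 = $2195.1781
2009-07-22 to 2009-08-20: 30 days at 3.05% → $607000 × 3.05% × 30/365 = $1521.6575
Total = $3716.8356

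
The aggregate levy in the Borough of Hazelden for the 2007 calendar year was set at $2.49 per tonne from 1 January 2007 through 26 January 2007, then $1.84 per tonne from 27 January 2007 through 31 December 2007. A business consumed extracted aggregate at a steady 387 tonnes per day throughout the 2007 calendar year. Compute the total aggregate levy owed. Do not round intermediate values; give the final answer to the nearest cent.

1 January – 26 January 2007: 26 days × 387 tonnes/day = 10,062 tonnes at $2.49/tonne → $25,054.38
27 January – 31 December 2007: 339 days × 387 tonnes/day = 131,193 tonnes at $1.84/tonne → $241,395.12

$266,449.50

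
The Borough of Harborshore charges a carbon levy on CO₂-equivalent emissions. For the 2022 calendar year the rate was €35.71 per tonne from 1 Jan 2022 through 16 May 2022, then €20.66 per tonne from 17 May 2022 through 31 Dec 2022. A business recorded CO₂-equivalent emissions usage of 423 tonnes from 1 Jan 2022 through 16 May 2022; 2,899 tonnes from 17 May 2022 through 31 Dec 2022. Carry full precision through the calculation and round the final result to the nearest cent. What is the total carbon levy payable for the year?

1 Jan – 16 May 2022: 423 tonnes at €35.71/tonne → €15,105.33
17 May – 31 Dec 2022: 2,899 tonnes at €20.66/tonne → €59,893.34

€74,998.67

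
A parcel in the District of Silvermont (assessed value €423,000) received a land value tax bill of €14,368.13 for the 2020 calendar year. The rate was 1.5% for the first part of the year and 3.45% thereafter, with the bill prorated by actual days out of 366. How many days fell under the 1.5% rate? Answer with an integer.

10 days

Let d = days at the first rate; then 366 − d days at the second rate.
€423,000 × [1.5%·d + 3.45%·(366−d)] / 366 = €14,368.13
Solving gives d = 10, so the new rate took effect on January 11, 2020.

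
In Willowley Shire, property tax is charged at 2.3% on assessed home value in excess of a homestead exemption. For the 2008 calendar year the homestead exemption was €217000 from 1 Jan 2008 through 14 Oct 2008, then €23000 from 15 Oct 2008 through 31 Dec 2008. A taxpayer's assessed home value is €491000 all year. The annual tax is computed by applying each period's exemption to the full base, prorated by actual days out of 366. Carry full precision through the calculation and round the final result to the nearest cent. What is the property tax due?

€7252.92

1 Jan – 14 Oct 2008: 288 days, exemption €217000 → (€491000 − €217000) × 2.3% × 288/366 = €4958.9508
15 Oct – 31 Dec 2008: 78 days, exemption €23000 → (€491000 − €23000) × 2.3% × 78/366 = €2293.9672
Total = €7252.9180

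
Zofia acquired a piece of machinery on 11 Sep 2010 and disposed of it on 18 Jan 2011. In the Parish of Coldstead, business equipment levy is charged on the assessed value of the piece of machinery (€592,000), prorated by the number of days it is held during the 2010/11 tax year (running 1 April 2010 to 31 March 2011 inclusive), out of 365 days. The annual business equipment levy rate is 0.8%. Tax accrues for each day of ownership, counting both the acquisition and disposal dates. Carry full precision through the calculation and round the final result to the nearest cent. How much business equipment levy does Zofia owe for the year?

€1,686.79

Days held (11 Sep 2010 – 18 Jan 2011): 130 out of 365
Tax = €592,000 × 0.8% × 130/365 = €1,686.7945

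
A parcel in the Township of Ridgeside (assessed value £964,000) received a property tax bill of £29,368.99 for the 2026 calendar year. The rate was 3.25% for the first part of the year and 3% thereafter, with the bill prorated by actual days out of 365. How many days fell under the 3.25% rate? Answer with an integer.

68 days

Let d = days at the first rate; then 365 − d days at the second rate.
£964,000 × [3.25%·d + 3%·(365−d)] / 365 = £29,368.99
Solving gives d = 68, so the new rate took effect on March 10, 2026.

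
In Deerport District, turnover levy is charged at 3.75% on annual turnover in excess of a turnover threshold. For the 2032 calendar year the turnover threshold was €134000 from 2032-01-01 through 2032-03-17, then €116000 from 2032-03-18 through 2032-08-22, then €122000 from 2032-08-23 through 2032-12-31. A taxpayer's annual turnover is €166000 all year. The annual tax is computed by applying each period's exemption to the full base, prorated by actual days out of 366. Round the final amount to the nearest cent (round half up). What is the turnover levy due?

2032-01-01 to 2032-03-17: 77 days, exemption €134000 → (€166000 − €134000) × 3.75% × 77/366 = €252.4590
2032-03-18 to 2032-08-22: 158 days, exemption €116000 → (€166000 − €116000) × 3.75% × 158/366 = €809.4262
2032-08-23 to 2032-12-31: 131 days, exemption €122000 → (€166000 − €122000) × 3.75% × 131/366 = €590.5738
Total = €1652.4590

€1652.46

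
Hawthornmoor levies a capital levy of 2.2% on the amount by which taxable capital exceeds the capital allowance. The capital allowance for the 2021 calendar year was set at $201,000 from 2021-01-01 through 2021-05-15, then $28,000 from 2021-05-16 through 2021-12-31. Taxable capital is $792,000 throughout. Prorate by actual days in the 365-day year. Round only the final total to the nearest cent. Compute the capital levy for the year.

2021-01-01 to 2021-05-15: 135 days, exemption $201,000 → ($792,000 − $201,000) × 2.2% × 135/365 = $4,808.9589
2021-05-16 to 2021-12-31: 230 days, exemption $28,000 → ($792,000 − $28,000) × 2.2% × 230/365 = $10,591.3425
Total = $15,400.3014

$15,400.30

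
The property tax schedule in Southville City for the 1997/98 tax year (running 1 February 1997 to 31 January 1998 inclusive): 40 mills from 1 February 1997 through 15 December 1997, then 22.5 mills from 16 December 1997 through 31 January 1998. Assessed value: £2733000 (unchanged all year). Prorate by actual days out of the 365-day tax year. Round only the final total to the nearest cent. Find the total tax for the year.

£103161.39

1 February – 15 December 1997: 318 days at 40 mills → £2733000 × 4% × 318/365 = £95243.1781
16 December 1997 – 31 January 1998: 47 days at 22.5 mills → £2733000 × 2.25% × 47/365 = £7918.2123
Total = £103161.3904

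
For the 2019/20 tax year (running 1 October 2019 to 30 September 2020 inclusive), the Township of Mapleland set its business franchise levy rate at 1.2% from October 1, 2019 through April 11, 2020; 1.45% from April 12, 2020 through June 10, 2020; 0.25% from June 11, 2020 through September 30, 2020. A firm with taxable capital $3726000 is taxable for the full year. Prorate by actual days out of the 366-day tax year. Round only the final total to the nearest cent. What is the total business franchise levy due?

$35407.18

October 1, 2019 – April 11, 2020: 194 days at 1.2% → $3726000 × 1.2% × 194/366 = $23699.8033
April 12 – June 10, 2020: 60 days at 1.45% → $3726000 × 1.45% × 60/366 = $8856.8852
June 11 – September 30, 2020: 112 days at 0.25% → $3726000 × 0.25% × 112/366 = $2850.4918
Total = $35407.1803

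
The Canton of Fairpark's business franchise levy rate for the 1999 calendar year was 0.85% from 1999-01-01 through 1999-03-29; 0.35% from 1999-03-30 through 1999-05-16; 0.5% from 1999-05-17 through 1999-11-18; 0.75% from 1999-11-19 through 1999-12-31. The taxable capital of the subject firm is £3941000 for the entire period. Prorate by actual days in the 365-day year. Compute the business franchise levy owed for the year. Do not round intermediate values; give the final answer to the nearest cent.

1999-01-01 to 1999-03-29: 88 days at 0.85% → £3941000 × 0.85% × 88/365 = £8076.3507
1999-03-30 to 1999-05-16: 48 days at 0.35% → £3941000 × 0.35% × 48/365 = £1813.9397
1999-05-17 to 1999-11-18: 186 days at 0.5% → £3941000 × 0.5% × 186/365 = £10041.4521
1999-11-19 to 1999-12-31: 43 days at 0.75% → £3941000 × 0.75% × 43/365 = £3482.1164
Total = £23413.8589

£23413.86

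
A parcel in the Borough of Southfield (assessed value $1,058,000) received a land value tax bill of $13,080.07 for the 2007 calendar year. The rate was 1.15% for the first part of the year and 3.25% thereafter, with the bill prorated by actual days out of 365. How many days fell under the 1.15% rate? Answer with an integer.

Let d = days at the first rate; then 365 − d days at the second rate.
$1,058,000 × [1.15%·d + 3.25%·(365−d)] / 365 = $13,080.07
Solving gives d = 350, so the new rate took effect on 17 Dec 2007.

350 days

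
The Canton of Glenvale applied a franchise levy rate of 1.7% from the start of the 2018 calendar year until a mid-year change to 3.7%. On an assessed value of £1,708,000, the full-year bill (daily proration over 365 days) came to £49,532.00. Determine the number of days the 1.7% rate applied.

146 days

Let d = days at the first rate; then 365 − d days at the second rate.
£1,708,000 × [1.7%·d + 3.7%·(365−d)] / 365 = £49,532.00
Solving gives d = 146, so the new rate took effect on 27 May 2018.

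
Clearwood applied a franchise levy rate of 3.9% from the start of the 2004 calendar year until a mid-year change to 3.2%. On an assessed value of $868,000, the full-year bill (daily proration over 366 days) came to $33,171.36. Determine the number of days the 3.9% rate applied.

325 days

Let d = days at the first rate; then 366 − d days at the second rate.
$868,000 × [3.9%·d + 3.2%·(366−d)] / 366 = $33,171.36
Solving gives d = 325, so the new rate took effect on 21 November 2004.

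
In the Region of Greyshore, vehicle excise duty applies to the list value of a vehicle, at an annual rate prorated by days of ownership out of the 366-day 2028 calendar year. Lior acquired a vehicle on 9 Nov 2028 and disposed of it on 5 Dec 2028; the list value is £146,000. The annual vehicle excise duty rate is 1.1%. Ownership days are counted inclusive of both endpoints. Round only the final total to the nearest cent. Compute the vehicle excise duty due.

£118.48

Days held (9 Nov – 5 Dec 2028): 27 out of 366
Tax = £146,000 × 1.1% × 27/366 = £118.4754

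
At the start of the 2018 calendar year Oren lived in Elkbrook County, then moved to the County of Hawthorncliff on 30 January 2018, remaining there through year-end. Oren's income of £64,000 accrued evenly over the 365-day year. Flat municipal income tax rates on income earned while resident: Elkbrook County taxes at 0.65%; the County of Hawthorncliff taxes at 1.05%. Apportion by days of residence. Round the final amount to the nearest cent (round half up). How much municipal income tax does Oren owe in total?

£651.66

Elkbrook County, 1 January – 29 January 2018: 29 days → £64,000 × 0.65% × 29/365 = £33.0521
The County of Hawthorncliff, 30 January – 31 December 2018: 336 days → £64,000 × 1.05% × 336/365 = £618.6082
Total = £651.6603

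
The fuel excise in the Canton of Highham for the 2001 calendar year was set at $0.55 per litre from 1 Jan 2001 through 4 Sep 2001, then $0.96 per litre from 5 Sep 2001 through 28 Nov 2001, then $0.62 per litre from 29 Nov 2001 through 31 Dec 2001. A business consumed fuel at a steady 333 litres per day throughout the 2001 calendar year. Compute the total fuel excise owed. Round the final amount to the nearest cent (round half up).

1 Jan – 4 Sep 2001: 247 days × 333 litres/day = 82,251 litres at $0.55/litre → $45,238.05
5 Sep – 28 Nov 2001: 85 days × 333 litres/day = 28,305 litres at $0.96/litre → $27,172.80
29 Nov – 31 Dec 2001: 33 days × 333 litres/day = 10,989 litres at $0.62/litre → $6,813.18

$79,224.03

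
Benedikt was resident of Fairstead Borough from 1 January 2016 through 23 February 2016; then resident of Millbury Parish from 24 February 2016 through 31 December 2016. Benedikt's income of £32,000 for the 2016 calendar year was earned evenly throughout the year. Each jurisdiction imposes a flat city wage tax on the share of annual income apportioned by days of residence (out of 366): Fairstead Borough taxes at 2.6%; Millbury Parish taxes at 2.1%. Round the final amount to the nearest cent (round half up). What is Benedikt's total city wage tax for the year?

£695.61

Fairstead Borough, 1 January – 23 February 2016: 54 days → £32,000 × 2.6% × 54/366 = £122.7541
Millbury Parish, 24 February – 31 December 2016: 312 days → £32,000 × 2.1% × 312/366 = £572.8525
Total = £695.6066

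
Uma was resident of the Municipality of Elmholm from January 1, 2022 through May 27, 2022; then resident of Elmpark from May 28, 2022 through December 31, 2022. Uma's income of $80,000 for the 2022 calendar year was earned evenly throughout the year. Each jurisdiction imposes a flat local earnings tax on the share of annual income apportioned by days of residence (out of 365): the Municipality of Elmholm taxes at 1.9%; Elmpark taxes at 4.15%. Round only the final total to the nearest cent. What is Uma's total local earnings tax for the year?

$2,595.07

The Municipality of Elmholm, January 1 – May 27, 2022: 147 days → $80,000 × 1.9% × 147/365 = $612.1644
Elmpark, May 28 – December 31, 2022: 218 days → $80,000 × 4.15% × 218/365 = $1,982.9041
Total = $2,595.0685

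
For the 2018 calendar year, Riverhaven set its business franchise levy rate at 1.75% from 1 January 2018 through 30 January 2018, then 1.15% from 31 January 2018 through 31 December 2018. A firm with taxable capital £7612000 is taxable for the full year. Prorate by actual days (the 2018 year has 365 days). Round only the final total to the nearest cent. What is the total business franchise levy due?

1 January – 30 January 2018: 30 days at 1.75% → £7612000 × 1.75% × 30/365 = £10948.7671
31 January – 31 December 2018: 335 days at 1.15% → £7612000 × 1.15% × 335/365 = £80343.0959
Total = £91291.8630

£91291.86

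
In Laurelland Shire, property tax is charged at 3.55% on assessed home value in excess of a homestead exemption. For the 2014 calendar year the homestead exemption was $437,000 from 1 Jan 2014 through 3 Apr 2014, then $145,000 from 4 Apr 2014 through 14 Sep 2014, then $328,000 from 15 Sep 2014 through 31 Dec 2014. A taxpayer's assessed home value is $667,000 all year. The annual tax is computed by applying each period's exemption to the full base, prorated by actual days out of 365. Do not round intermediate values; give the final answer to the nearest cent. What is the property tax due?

1 Jan – 3 Apr 2014: 93 days, exemption $437,000 → ($667,000 − $437,000) × 3.55% × 93/365 = $2,080.3973
4 Apr – 14 Sep 2014: 164 days, exemption $145,000 → ($667,000 − $145,000) × 3.55% × 164/365 = $8,326.2575
15 Sep – 31 Dec 2014: 108 days, exemption $328,000 → ($667,000 − $328,000) × 3.55% × 108/365 = $3,560.8932
Total = $13,967.5479

$13,967.55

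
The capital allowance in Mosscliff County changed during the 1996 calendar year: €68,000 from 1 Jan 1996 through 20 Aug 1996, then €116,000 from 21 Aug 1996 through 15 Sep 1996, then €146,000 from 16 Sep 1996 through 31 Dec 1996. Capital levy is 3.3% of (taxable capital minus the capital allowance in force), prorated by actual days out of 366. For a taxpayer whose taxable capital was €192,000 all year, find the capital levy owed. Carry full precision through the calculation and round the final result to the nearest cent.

€3,226.97

1 Jan – 20 Aug 1996: 233 days, exemption €68,000 → (€192,000 − €68,000) × 3.3% × 233/366 = €2,605.0164
21 Aug – 15 Sep 1996: 26 days, exemption €116,000 → (€192,000 − €116,000) × 3.3% × 26/366 = €178.1639
16 Sep – 31 Dec 1996: 107 days, exemption €146,000 → (€192,000 − €146,000) × 3.3% × 107/366 = €443.7869
Total = €3,226.9672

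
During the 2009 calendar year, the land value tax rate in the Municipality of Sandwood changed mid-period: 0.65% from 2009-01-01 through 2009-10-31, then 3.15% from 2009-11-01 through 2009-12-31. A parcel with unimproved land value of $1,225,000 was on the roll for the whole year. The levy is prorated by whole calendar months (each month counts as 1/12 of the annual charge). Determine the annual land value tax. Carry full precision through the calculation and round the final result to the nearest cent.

2009-01-01 to 2009-10-31: 10 months at 0.65% → $1,225,000 × 0.65% × 10/12 = $6,635.4167
2009-11-01 to 2009-12-31: 2 months at 3.15% → $1,225,000 × 3.15% × 2/12 = $6,431.2500
Total = $13,066.6667

$13,066.67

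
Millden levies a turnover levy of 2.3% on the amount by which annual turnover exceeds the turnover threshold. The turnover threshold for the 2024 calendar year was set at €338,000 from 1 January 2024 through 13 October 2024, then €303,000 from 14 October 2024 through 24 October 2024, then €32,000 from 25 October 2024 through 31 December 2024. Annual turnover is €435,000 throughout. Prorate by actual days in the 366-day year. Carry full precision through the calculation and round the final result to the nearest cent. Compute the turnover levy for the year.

€3,562.80

1 January – 13 October 2024: 287 days, exemption €338,000 → (€435,000 − €338,000) × 2.3% × 287/366 = €1,749.4454
14 October – 24 October 2024: 11 days, exemption €303,000 → (€435,000 − €303,000) × 2.3% × 11/366 = €91.2459
25 October – 31 December 2024: 68 days, exemption €32,000 → (€435,000 − €32,000) × 2.3% × 68/366 = €1,722.1093
Total = €3,562.8005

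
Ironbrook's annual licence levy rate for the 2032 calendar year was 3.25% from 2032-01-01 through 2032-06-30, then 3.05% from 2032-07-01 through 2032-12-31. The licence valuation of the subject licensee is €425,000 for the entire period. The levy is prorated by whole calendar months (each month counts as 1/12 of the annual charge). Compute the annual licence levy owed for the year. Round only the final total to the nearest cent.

€13,387.50

2032-01-01 to 2032-06-30: 6 months at 3.25% → €425,000 × 3.25% × 6/12 = €6,906.2500
2032-07-01 to 2032-12-31: 6 months at 3.05% → €425,000 × 3.05% × 6/12 = €6,481.2500
Total = €13,387.5000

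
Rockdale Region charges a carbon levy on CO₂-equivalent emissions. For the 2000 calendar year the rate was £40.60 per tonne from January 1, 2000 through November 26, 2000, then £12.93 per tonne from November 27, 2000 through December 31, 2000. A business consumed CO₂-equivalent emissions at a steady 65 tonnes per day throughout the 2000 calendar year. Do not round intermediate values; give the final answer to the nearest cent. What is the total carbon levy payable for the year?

£902,924.75

January 1 – November 26, 2000: 331 days × 65 tonnes/day = 21,515 tonnes at £40.60/tonne → £873,509.00
November 27 – December 31, 2000: 35 days × 65 tonnes/day = 2,275 tonnes at £12.93/tonne → £29,415.75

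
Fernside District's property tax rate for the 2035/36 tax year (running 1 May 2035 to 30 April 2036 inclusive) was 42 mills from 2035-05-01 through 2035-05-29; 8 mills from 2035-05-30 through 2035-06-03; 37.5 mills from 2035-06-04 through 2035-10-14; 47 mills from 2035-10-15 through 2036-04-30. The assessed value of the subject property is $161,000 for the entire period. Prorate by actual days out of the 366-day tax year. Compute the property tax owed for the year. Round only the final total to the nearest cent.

$6,861.64

2035-05-01 to 2035-05-29: 29 days at 42 mills → $161,000 × 4.2% × 29/366 = $535.7869
2035-05-30 to 2035-06-03: 5 days at 8 mills → $161,000 × 0.8% × 5/366 = $17.5956
2035-06-04 to 2035-10-14: 133 days at 37.5 mills → $161,000 × 3.75% × 133/366 = $2,193.9549
2035-10-15 to 2036-04-30: 199 days at 47 mills → $161,000 × 4.7% × 199/366 = $4,114.2978
Total = $6,861.6352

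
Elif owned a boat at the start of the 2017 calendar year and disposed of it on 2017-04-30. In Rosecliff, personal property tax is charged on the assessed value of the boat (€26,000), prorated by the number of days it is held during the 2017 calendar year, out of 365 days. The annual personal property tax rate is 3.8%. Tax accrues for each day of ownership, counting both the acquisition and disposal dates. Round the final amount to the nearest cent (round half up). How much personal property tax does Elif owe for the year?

€324.82

Days held (2017-01-01 to 2017-04-30): 120 out of 365
Tax = €26,000 × 3.8% × 120/365 = €324.8219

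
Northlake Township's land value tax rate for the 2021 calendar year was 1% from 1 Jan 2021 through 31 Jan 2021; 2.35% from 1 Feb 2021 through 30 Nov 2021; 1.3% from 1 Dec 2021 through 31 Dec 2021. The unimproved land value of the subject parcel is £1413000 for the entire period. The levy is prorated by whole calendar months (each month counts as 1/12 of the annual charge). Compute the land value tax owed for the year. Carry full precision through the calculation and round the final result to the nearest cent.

1 Jan – 31 Jan 2021: 1 month at 1% → £1413000 × 1% × 1/12 = £1177.5000
1 Feb – 30 Nov 2021: 10 months at 2.35% → £1413000 × 2.35% × 10/12 = £27671.2500
1 Dec – 31 Dec 2021: 1 month at 1.3% → £1413000 × 1.3% × 1/12 = £1530.7500
Total = £30379.5000

£30379.50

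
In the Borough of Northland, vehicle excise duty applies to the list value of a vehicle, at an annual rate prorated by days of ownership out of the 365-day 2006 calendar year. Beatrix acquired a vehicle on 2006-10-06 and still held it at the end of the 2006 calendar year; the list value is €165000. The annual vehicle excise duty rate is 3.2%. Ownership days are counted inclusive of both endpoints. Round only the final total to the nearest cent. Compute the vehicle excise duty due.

€1258.52

Days held (2006-10-06 to 2006-12-31): 87 out of 365
Tax = €165000 × 3.2% × 87/365 = €1258.5205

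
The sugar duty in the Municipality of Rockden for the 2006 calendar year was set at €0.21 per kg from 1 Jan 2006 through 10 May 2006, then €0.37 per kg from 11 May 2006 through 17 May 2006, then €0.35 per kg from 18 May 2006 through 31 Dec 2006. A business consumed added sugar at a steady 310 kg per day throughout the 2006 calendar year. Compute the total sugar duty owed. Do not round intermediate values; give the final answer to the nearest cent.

1 Jan – 10 May 2006: 130 days × 310 kg/day = 40,300 kg at €0.21/kg → €8,463.00
11 May – 17 May 2006: 7 days × 310 kg/day = 2,170 kg at €0.37/kg → €802.90
18 May – 31 Dec 2006: 228 days × 310 kg/day = 70,680 kg at €0.35/kg → €24,738.00

€34,003.90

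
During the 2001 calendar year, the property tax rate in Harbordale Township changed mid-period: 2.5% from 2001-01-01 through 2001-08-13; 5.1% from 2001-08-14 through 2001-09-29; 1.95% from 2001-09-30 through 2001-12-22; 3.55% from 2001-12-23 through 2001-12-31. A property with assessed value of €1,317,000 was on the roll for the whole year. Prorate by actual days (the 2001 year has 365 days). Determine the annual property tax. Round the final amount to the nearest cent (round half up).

€36,008.22

2001-01-01 to 2001-08-13: 225 days at 2.5% → €1,317,000 × 2.5% × 225/365 = €20,296.2329
2001-08-14 to 2001-09-29: 47 days at 5.1% → €1,317,000 × 5.1% × 47/365 = €8,648.9014
2001-09-30 to 2001-12-22: 84 days at 1.95% → €1,317,000 × 1.95% × 84/365 = €5,910.2630
2001-12-23 to 2001-12-31: 9 days at 3.55% → €1,317,000 × 3.55% × 9/365 = €1,152.8260
Total = €36,008.2233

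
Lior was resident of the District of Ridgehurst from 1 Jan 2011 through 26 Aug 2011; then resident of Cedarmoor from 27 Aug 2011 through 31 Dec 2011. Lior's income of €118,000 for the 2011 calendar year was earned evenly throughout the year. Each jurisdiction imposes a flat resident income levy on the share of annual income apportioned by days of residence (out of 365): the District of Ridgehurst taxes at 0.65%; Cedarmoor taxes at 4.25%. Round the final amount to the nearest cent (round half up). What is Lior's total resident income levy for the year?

The District of Ridgehurst, 1 Jan – 26 Aug 2011: 238 days → €118,000 × 0.65% × 238/365 = €500.1260
Cedarmoor, 27 Aug – 31 Dec 2011: 127 days → €118,000 × 4.25% × 127/365 = €1,744.9452
Total = €2,245.0712

€2,245.07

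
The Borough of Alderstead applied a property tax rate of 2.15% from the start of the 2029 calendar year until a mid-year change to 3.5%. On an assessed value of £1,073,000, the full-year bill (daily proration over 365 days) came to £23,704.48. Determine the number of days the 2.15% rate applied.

349 days

Let d = days at the first rate; then 365 − d days at the second rate.
£1,073,000 × [2.15%·d + 3.5%·(365−d)] / 365 = £23,704.48
Solving gives d = 349, so the new rate took effect on 16 Dec 2029.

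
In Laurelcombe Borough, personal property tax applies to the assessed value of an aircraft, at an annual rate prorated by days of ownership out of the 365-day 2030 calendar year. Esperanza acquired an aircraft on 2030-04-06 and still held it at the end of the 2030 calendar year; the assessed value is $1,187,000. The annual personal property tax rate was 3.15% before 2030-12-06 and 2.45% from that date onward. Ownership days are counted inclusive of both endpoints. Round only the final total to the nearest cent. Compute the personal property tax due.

$27,066.85

2030-04-06 to 2030-12-05: 244 days at 3.15% → $1,187,000 × 3.15% × 244/365 = $24,995.2932
2030-12-06 to 2030-12-31: 26 days at 2.45% → $1,187,000 × 2.45% × 26/365 = $2,071.5589
Total = $27,066.8521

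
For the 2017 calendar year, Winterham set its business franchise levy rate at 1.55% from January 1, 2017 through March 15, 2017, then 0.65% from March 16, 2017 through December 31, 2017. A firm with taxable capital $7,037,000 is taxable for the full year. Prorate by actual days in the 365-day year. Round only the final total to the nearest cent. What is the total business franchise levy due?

January 1 – March 15, 2017: 74 days at 1.55% → $7,037,000 × 1.55% × 74/365 = $22,113.5315
March 16 – December 31, 2017: 291 days at 0.65% → $7,037,000 × 0.65% × 291/365 = $36,467.0836
Total = $58,580.6151

$58,580.62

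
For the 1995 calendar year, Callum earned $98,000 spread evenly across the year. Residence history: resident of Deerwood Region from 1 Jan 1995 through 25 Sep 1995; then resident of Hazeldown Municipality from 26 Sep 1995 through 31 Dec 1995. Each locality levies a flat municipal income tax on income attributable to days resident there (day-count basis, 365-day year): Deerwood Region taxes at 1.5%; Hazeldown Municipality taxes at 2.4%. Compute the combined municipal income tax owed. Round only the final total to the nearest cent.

Deerwood Region, 1 Jan – 25 Sep 1995: 268 days → $98,000 × 1.5% × 268/365 = $1,079.3425
Hazeldown Municipality, 26 Sep – 31 Dec 1995: 97 days → $98,000 × 2.4% × 97/365 = $625.0521
Total = $1,704.3945

$1,704.39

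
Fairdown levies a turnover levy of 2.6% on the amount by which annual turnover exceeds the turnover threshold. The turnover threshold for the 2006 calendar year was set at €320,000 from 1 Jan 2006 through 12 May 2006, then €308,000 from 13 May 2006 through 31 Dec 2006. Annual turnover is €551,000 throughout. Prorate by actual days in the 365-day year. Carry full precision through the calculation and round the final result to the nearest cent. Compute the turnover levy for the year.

1 Jan – 12 May 2006: 132 days, exemption €320,000 → (€551,000 − €320,000) × 2.6% × 132/365 = €2,172.0329
13 May – 31 Dec 2006: 233 days, exemption €308,000 → (€551,000 − €308,000) × 2.6% × 233/365 = €4,033.1342
Total = €6,205.1671

€6,205.17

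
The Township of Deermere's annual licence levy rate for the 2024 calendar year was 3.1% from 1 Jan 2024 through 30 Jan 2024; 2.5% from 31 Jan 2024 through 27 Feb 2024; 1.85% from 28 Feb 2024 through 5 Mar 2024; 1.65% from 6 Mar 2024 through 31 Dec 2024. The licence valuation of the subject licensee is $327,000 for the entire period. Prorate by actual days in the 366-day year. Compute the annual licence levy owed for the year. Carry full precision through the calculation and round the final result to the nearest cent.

1 Jan – 30 Jan 2024: 30 days at 3.1% → $327,000 × 3.1% × 30/366 = $830.9016
31 Jan – 27 Feb 2024: 28 days at 2.5% → $327,000 × 2.5% × 28/366 = $625.4098
28 Feb – 5 Mar 2024: 7 days at 1.85% → $327,000 × 1.85% × 7/366 = $115.7008
6 Mar – 31 Dec 2024: 301 days at 1.65% → $327,000 × 1.65% × 301/366 = $4,437.2828
Total = $6,009.2951

$6,009.30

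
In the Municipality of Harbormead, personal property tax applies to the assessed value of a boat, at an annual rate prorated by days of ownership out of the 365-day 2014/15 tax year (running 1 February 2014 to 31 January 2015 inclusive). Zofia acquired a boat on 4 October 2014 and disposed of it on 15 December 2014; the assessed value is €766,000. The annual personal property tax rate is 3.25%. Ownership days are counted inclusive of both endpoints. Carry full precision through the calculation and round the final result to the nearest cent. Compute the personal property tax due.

Days held (4 October – 15 December 2014): 73 out of 365
Tax = €766,000 × 3.25% × 73/365 = €4,979.0000

€4,979.00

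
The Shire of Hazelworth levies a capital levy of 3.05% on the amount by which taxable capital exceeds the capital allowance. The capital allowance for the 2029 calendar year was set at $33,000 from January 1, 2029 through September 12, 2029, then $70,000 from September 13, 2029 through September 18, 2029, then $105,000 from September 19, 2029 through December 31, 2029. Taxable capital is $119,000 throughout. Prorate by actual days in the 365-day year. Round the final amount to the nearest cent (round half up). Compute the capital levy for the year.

$1,978.74

January 1 – September 12, 2029: 255 days, exemption $33,000 → ($119,000 − $33,000) × 3.05% × 255/365 = $1,832.5068
September 13 – September 18, 2029: 6 days, exemption $70,000 → ($119,000 − $70,000) × 3.05% × 6/365 = $24.5671
September 19 – December 31, 2029: 104 days, exemption $105,000 → ($119,000 − $105,000) × 3.05% × 104/365 = $121.6658
Total = $1,978.7397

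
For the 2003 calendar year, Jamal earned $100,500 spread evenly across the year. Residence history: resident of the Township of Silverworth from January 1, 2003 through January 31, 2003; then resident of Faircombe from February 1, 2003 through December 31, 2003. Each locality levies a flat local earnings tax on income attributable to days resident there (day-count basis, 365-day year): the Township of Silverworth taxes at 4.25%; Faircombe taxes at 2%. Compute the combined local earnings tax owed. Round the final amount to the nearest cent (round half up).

The Township of Silverworth, January 1 – January 31, 2003: 31 days → $100,500 × 4.25% × 31/365 = $362.7637
Faircombe, February 1 – December 31, 2003: 334 days → $100,500 × 2% × 334/365 = $1,839.2877
Total = $2,202.0514

$2,202.05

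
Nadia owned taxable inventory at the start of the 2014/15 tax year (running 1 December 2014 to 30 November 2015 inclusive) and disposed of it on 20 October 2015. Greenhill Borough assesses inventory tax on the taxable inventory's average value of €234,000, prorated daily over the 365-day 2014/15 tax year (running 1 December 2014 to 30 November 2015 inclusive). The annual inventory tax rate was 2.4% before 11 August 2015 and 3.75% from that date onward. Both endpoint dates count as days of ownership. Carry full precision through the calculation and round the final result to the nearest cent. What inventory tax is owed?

1 December 2014 – 10 August 2015: 253 days at 2.4% → €234,000 × 2.4% × 253/365 = €3,892.7342
11 August – 20 October 2015: 71 days at 3.75% → €234,000 × 3.75% × 71/365 = €1,706.9178
Total = €5,599.6521

€5,599.65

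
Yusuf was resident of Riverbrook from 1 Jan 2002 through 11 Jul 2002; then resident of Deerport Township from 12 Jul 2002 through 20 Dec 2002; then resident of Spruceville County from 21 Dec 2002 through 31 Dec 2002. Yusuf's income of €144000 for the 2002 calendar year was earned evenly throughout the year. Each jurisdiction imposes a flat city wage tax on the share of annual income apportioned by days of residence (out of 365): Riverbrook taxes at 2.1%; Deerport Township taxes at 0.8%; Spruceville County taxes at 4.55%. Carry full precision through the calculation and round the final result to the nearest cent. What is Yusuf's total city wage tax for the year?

€2299.46

Riverbrook, 1 Jan – 11 Jul 2002: 192 days → €144000 × 2.1% × 192/365 = €1590.7068
Deerport Township, 12 Jul – 20 Dec 2002: 162 days → €144000 × 0.8% × 162/365 = €511.2986
Spruceville County, 21 Dec – 31 Dec 2002: 11 days → €144000 × 4.55% × 11/365 = €197.4575
Total = €2299.4630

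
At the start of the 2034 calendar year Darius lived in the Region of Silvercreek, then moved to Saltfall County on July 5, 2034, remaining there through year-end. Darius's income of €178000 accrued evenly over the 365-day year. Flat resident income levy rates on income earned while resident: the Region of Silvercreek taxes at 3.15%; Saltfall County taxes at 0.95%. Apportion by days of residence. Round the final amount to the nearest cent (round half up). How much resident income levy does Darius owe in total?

The Region of Silvercreek, January 1 – July 4, 2034: 185 days → €178000 × 3.15% × 185/365 = €2841.9041
Saltfall County, July 5 – December 31, 2034: 180 days → €178000 × 0.95% × 180/365 = €833.9178
Total = €3675.8219

€3675.82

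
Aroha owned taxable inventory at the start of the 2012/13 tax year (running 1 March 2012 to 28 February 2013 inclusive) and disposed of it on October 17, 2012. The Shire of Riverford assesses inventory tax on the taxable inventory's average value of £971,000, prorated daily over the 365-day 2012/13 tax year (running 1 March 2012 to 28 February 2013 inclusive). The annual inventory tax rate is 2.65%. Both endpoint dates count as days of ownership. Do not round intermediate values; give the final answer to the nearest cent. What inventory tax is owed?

Days held (March 1 – October 17, 2012): 231 out of 365
Tax = £971,000 × 2.65% × 231/365 = £16,284.8671

£16,284.87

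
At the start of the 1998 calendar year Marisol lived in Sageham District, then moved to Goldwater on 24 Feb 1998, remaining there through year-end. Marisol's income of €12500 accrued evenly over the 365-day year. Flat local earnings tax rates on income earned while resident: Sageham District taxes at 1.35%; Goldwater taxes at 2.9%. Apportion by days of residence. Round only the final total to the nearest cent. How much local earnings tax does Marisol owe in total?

€333.84

Sageham District, 1 Jan – 23 Feb 1998: 54 days → €12500 × 1.35% × 54/365 = €24.9658
Goldwater, 24 Feb – 31 Dec 1998: 311 days → €12500 × 2.9% × 311/365 = €308.8699
Total = €333.8356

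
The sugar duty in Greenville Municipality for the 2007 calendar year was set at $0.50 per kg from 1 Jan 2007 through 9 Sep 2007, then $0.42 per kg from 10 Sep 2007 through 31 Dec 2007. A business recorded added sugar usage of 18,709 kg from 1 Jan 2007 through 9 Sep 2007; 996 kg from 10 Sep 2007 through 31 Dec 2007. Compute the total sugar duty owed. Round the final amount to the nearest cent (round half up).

1 Jan – 9 Sep 2007: 18,709 kg at $0.50/kg → $9,354.50
10 Sep – 31 Dec 2007: 996 kg at $0.42/kg → $418.32

$9,772.82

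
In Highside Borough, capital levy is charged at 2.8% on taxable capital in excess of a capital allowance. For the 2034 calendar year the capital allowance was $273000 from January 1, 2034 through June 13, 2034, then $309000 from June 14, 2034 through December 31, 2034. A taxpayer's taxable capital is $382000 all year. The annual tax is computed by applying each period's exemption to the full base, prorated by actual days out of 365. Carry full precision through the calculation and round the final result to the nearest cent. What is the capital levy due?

$2496.91

January 1 – June 13, 2034: 164 days, exemption $273000 → ($382000 − $273000) × 2.8% × 164/365 = $1371.3096
June 14 – December 31, 2034: 201 days, exemption $309000 → ($382000 − $309000) × 2.8% × 201/365 = $1125.6000
Total = $2496.9096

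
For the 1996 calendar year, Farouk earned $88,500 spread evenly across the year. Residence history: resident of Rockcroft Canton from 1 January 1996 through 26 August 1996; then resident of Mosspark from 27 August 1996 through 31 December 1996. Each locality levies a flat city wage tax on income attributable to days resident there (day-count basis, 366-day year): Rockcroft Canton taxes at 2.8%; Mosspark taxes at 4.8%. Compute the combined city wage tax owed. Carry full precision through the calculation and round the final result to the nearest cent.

$3,092.18

Rockcroft Canton, 1 January – 26 August 1996: 239 days → $88,500 × 2.8% × 239/366 = $1,618.1475
Mosspark, 27 August – 31 December 1996: 127 days → $88,500 × 4.8% × 127/366 = $1,474.0328
Total = $3,092.1803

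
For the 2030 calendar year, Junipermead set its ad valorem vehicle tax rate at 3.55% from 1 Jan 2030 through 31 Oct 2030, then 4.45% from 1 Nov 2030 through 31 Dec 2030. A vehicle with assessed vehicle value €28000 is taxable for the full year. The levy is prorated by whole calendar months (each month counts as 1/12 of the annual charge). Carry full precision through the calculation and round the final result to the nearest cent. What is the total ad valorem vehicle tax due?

€1036.00

1 Jan – 31 Oct 2030: 10 months at 3.55% → €28000 × 3.55% × 10/12 = €828.3333
1 Nov – 31 Dec 2030: 2 months at 4.45% → €28000 × 4.45% × 2/12 = €207.6667
Total = €1036.0000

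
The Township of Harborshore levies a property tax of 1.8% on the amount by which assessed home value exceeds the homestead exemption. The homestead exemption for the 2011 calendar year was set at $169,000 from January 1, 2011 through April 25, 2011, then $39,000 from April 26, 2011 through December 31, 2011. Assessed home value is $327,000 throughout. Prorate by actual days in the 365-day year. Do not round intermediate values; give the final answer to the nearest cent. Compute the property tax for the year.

$4,446.74

January 1 – April 25, 2011: 115 days, exemption $169,000 → ($327,000 − $169,000) × 1.8% × 115/365 = $896.0548
April 26 – December 31, 2011: 250 days, exemption $39,000 → ($327,000 − $39,000) × 1.8% × 250/365 = $3,550.6849
Total = $4,446.7397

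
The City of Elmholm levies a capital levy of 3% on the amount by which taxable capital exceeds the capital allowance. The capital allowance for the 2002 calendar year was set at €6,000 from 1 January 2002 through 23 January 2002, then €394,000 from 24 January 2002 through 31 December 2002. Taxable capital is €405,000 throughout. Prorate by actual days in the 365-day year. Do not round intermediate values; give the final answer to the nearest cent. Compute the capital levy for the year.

1 January – 23 January 2002: 23 days, exemption €6,000 → (€405,000 − €6,000) × 3% × 23/365 = €754.2740
24 January – 31 December 2002: 342 days, exemption €394,000 → (€405,000 − €394,000) × 3% × 342/365 = €309.2055
Total = €1,063.4795

€1,063.48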